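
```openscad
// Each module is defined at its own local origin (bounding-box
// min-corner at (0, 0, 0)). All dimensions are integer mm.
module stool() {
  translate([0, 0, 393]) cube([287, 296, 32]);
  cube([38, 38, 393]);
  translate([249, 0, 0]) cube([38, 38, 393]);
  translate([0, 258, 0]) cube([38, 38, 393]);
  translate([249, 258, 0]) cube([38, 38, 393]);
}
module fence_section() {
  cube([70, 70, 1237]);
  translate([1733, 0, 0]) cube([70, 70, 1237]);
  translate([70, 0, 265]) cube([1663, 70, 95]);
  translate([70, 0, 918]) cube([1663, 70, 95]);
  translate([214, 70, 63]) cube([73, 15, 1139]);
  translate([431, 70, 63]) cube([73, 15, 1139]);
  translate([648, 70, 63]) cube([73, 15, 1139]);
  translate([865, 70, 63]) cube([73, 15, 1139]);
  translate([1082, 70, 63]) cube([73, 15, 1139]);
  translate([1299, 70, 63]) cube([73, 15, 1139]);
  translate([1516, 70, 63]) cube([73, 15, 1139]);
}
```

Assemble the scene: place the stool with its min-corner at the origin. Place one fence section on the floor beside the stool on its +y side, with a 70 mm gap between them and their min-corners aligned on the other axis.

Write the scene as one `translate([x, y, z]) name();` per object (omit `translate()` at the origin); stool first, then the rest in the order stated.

stool();
translate([0, 366, 0]) fence_section();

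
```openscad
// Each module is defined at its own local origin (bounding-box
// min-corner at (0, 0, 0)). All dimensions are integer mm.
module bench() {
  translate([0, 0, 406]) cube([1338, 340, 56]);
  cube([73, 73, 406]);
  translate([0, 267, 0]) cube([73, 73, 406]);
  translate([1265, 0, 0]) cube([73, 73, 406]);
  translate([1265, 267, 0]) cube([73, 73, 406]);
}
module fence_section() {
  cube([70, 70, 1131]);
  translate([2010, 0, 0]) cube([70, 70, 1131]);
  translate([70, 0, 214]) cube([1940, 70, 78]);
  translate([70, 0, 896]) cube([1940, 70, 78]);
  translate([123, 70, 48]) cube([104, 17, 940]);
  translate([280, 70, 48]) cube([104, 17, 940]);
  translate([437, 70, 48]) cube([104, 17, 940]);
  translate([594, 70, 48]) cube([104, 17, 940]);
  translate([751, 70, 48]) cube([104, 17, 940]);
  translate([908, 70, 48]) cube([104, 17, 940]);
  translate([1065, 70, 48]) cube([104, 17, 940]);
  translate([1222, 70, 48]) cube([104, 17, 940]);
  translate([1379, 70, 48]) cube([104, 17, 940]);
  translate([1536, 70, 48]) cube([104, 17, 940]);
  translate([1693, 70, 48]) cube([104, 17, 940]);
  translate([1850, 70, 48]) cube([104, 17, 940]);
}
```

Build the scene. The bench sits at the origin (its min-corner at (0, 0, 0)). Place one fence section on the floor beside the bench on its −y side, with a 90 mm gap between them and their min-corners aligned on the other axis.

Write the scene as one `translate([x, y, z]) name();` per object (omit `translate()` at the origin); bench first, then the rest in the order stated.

bench();
translate([0, -177, 0]) fence_section();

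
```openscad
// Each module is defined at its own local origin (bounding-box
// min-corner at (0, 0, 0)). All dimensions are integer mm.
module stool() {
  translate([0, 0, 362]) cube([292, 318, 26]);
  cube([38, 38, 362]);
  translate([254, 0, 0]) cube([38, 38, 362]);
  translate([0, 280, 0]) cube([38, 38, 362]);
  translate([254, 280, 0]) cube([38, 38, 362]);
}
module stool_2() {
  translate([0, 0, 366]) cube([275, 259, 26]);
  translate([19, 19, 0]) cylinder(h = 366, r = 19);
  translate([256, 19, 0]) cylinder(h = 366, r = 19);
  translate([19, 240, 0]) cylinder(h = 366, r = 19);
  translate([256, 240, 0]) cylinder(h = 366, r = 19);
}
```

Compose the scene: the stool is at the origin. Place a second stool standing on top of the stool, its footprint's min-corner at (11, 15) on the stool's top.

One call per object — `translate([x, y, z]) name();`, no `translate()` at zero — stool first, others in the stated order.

stool();
translate([11, 15, 388]) stool_2();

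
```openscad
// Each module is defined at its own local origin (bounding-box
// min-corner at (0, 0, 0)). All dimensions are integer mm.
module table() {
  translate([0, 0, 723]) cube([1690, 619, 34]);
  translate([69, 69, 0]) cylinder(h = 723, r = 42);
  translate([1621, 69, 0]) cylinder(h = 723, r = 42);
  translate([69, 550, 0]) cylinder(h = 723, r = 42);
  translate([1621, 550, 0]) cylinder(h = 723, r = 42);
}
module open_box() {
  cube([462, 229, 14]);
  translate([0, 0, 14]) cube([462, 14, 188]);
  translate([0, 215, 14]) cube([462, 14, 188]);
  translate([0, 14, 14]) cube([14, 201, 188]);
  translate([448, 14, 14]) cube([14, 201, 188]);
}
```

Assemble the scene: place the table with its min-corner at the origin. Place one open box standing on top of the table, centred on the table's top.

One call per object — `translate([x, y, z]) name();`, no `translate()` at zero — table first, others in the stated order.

table();
translate([614, 195, 757]) open_box();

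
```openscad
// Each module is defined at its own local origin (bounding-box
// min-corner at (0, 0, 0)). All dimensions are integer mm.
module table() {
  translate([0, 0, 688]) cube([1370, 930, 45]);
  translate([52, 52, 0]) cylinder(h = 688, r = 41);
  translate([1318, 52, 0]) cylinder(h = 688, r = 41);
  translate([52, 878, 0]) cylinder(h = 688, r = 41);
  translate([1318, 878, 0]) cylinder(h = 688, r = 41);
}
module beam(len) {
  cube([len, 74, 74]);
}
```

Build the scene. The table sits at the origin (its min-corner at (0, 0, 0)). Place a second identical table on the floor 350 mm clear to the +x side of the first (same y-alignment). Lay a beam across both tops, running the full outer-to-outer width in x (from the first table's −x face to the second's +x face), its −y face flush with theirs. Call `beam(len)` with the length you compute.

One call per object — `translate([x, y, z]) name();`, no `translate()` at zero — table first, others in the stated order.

table();
translate([1720, 0, 0]) table();
translate([0, 0, 733]) beam(3090);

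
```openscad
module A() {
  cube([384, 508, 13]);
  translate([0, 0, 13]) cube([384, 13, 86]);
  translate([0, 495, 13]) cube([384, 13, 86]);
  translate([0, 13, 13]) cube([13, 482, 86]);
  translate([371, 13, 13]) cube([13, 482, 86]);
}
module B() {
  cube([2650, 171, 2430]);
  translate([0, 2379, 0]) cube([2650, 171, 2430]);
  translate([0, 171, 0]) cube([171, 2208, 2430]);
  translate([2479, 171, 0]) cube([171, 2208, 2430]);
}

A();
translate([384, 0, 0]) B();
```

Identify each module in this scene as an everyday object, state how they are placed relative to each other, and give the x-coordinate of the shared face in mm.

A is an open box. B is a house frame. The house frame is against the open box's +x side, with their −y faces flush. The x-coordinate of the shared face is 384 mm.

The open box's +x face and the house frame's −x face are both at x = 384 mm.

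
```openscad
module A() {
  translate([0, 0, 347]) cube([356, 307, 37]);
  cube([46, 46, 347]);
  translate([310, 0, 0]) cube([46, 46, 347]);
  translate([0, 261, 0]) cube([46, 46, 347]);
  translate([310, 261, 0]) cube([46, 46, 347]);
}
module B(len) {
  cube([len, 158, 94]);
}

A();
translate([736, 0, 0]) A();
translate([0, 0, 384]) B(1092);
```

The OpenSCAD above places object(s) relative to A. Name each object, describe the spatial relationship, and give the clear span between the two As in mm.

A is a stool. B is a beam. A beam spans the tops of two stools. The clear span between the two stools is 380 mm.

Second stool starts at x = 736; first ends at x = 356; clear span = 736 − 356 = 380 mm.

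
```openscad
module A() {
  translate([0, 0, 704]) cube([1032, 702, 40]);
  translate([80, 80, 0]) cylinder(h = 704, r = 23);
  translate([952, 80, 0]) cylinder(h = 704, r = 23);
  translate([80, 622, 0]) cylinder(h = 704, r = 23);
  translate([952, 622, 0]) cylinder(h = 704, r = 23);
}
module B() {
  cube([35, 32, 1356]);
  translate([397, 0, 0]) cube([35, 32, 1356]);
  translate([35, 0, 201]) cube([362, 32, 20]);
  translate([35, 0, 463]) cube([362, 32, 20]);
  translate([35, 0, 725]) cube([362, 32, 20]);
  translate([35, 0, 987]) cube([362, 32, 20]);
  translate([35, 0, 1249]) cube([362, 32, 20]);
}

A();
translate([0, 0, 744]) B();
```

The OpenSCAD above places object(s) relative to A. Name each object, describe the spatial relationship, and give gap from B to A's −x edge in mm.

A is a table. B is a ladder. The ladder is on top of the table. The gap from the ladder to the table's −x edge is 0 mm.

The ladder's min-x is at 0; the table's min-x is 0; gap = 0 mm.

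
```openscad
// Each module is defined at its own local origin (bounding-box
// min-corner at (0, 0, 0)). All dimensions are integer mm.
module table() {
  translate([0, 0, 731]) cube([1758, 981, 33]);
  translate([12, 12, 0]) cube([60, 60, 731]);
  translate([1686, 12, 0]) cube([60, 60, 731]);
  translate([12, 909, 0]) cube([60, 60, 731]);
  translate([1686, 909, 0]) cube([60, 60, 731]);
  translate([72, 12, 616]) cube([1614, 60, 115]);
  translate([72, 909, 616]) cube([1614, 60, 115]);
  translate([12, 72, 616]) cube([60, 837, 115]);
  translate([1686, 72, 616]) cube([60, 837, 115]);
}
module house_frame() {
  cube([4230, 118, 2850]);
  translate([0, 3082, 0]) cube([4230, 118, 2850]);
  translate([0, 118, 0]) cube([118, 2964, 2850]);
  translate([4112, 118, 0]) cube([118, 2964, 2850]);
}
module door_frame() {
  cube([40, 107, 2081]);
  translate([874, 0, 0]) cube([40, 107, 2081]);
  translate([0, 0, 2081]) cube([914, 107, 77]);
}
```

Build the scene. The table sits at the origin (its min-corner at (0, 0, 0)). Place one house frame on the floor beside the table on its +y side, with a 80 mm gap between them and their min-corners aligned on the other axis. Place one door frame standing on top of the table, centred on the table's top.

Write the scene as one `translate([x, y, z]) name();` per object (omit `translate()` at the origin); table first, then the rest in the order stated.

table();
translate([0, 1061, 0]) house_frame();
translate([422, 437, 764]) door_frame();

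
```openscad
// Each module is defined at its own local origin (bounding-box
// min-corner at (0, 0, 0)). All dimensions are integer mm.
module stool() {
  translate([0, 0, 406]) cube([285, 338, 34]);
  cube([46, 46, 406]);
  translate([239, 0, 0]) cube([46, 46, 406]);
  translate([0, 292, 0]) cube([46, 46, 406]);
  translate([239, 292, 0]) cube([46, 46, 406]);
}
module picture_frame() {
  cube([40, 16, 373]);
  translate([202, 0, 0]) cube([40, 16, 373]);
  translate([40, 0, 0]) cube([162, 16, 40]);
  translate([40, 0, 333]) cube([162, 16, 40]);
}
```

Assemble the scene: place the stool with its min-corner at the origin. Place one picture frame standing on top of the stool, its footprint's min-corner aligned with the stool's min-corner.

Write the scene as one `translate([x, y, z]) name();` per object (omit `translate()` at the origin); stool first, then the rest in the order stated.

stool();
translate([0, 0, 440]) picture_frame();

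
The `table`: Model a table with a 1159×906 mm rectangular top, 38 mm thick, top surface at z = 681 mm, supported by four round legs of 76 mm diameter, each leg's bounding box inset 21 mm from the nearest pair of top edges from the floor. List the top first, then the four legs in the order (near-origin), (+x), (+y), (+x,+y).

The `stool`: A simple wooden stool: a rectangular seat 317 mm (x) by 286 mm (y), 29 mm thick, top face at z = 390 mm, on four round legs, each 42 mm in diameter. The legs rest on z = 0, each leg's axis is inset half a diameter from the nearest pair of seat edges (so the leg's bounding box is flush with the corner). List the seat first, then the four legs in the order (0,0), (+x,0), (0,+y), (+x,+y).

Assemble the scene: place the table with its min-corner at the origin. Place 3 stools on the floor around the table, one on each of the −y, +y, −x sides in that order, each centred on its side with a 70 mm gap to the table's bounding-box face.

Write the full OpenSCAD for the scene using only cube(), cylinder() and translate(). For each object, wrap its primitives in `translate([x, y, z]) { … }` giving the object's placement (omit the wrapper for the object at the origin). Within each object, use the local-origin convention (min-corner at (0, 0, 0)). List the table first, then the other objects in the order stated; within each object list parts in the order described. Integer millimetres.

translate([0, 0, 643]) cube([1159, 906, 38]);
translate([59, 59, 0]) cylinder(h = 643, r = 38);
translate([1100, 59, 0]) cylinder(h = 643, r = 38);
translate([59, 847, 0]) cylinder(h = 643, r = 38);
translate([1100, 847, 0]) cylinder(h = 643, r = 38);
translate([421, -356, 0]) {
  translate([0, 0, 361]) cube([317, 286, 29]);
  translate([21, 21, 0]) cylinder(h = 361, r = 21);
  translate([296, 21, 0]) cylinder(h = 361, r = 21);
  translate([21, 265, 0]) cylinder(h = 361, r = 21);
  translate([296, 265, 0]) cylinder(h = 361, r = 21);
}
translate([421, 976, 0]) {
  translate([0, 0, 361]) cube([317, 286, 29]);
  translate([21, 21, 0]) cylinder(h = 361, r = 21);
  translate([296, 21, 0]) cylinder(h = 361, r = 21);
  translate([21, 265, 0]) cylinder(h = 361, r = 21);
  translate([296, 265, 0]) cylinder(h = 361, r = 21);
}
translate([-387, 310, 0]) {
  translate([0, 0, 361]) cube([317, 286, 29]);
  translate([21, 21, 0]) cylinder(h = 361, r = 21);
  translate([296, 21, 0]) cylinder(h = 361, r = 21);
  translate([21, 265, 0]) cylinder(h = 361, r = 21);
  translate([296, 265, 0]) cylinder(h = 361, r = 21);
}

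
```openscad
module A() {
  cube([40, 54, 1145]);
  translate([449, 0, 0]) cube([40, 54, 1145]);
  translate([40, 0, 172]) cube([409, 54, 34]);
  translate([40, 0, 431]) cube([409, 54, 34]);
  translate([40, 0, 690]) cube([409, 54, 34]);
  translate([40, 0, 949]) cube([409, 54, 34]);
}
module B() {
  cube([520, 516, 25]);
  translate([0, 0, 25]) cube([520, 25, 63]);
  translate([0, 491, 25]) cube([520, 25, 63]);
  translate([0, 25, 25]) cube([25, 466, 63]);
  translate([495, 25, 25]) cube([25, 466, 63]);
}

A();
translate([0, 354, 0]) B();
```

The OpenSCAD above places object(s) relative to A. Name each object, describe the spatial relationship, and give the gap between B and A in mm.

The open box's nearest face is 300 mm from the ladder's +y face.

A is a ladder. B is an open box. The open box is on the floor beside the ladder on its +y side. The gap between the open box and the ladder is 300 mm.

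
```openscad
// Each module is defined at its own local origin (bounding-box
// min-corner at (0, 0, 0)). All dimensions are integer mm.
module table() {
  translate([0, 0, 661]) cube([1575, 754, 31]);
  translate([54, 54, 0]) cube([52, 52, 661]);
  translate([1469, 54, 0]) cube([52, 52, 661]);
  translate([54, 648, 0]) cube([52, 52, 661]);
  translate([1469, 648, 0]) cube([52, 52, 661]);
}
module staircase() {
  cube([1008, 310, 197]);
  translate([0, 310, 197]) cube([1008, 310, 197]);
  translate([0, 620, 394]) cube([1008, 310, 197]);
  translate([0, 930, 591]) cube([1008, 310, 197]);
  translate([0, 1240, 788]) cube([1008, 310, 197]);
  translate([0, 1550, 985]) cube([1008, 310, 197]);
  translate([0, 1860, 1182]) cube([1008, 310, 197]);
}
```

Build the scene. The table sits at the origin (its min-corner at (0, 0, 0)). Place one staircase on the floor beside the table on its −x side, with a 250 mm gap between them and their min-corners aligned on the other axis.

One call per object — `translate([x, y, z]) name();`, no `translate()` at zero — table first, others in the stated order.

table();
translate([-1258, 0, 0]) staircase();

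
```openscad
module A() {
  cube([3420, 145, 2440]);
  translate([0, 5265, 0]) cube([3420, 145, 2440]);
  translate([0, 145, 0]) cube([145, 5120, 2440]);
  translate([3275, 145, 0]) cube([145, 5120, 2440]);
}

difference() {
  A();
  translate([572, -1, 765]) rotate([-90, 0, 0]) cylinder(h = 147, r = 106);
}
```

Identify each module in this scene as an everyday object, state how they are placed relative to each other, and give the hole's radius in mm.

The subtracted cylinder has r = 106 mm.

A is a house frame. The house frame has a circular hole through its front wall. The hole's radius is 106 mm.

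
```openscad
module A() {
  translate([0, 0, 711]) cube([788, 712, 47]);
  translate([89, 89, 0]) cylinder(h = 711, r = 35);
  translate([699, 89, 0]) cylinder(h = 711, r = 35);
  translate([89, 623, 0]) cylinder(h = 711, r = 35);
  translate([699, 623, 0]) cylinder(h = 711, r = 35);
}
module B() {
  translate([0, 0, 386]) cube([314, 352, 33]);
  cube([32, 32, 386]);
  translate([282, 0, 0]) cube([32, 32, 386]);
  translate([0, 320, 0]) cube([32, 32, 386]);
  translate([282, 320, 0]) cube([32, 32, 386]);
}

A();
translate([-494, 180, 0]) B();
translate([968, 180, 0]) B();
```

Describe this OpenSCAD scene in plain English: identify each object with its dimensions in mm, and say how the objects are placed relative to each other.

A is a rectangular dining table. The top is 788×712×47 mm with its upper surface at z = 758 mm. It stands on four round legs of 70 mm diameter, each leg's bounding box inset 54 mm from the nearest pair of top edges, running from the floor to the underside of the top.

B is a four-legged stool. The seat is 314×352 mm, 33 mm thick, top at z = 419 mm. It stands on four square legs, each 32×32 mm in cross-section, from z = 0 to the seat underside, each flush with a corner of the seat.

Two stools sit around the table at the −x, +x sides.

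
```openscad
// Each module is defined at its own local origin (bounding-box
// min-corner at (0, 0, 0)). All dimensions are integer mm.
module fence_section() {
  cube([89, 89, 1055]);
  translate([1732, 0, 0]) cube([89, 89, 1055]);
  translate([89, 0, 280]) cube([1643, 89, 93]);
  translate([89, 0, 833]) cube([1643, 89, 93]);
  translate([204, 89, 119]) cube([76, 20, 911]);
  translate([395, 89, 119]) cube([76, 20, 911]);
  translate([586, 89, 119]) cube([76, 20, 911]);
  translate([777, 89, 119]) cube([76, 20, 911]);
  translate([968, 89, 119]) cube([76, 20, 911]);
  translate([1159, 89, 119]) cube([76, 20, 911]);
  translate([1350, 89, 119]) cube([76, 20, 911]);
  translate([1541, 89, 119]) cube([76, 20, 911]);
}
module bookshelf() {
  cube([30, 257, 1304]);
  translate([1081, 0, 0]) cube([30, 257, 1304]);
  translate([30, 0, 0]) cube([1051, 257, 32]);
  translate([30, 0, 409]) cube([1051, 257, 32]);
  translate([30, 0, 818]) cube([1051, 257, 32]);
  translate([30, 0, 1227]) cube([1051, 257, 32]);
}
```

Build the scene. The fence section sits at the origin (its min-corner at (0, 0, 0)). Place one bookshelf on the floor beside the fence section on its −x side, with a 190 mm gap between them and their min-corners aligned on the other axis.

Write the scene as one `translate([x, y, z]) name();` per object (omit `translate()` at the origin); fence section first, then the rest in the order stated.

fence_section();
translate([-1301, 0, 0]) bookshelf();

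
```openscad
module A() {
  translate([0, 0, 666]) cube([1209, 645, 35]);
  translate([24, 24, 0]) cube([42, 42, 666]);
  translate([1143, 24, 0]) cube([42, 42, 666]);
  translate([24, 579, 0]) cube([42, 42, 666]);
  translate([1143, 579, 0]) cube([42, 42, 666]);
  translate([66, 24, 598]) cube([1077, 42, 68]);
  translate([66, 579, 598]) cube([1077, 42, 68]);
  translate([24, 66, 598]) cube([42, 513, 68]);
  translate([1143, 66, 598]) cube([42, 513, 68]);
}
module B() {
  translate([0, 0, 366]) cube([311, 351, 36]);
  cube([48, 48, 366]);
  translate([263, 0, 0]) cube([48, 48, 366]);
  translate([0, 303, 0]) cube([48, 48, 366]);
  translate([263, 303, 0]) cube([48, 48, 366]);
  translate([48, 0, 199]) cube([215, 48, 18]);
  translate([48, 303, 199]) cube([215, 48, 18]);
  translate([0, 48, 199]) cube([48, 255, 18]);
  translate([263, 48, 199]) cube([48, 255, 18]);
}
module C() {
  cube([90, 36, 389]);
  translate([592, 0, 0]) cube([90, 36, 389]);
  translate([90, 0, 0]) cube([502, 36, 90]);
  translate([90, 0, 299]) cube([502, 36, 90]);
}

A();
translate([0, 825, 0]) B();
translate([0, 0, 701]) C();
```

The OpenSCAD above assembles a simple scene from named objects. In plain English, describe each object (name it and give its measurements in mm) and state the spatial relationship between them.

A is a table: top 1209 mm (x) × 645 mm (y), 35 mm thick, upper face at z = 701 mm, on four 42×42 mm square legs, each inset 24 mm from the nearest pair of top edges, running from z = 0 to the bottom of the top. Four apron rails, 42 mm thick and 68 mm tall, run between adjacent legs with their top edges flush with the underside of the top and their outer faces flush with the legs' outer faces.

B is a simple wooden stool: a rectangular seat 311 mm (x) by 351 mm (y), 36 mm thick, top face at z = 402 mm, on four square legs, each 48×48 mm in cross-section. The legs rest on z = 0, each flush with a corner of the seat. Four stretchers, 48 mm wide and 18 mm tall, connect adjacent legs with their undersides at z = 199 mm, each running between the inner faces of the legs it joins and aligned with the legs' outer faces on the other axis.

C is a rectangular picture frame lying in the x–z plane (depth along y). The opening is 502 mm wide (x) by 209 mm tall (z), surrounded by a border 90 mm wide on all four sides. The frame is 36 mm deep and is made of two full-height vertical stiles with two horizontal rails fitted between them.

The stool is on the floor beside the table on its +y side. The picture frame is on top of the table.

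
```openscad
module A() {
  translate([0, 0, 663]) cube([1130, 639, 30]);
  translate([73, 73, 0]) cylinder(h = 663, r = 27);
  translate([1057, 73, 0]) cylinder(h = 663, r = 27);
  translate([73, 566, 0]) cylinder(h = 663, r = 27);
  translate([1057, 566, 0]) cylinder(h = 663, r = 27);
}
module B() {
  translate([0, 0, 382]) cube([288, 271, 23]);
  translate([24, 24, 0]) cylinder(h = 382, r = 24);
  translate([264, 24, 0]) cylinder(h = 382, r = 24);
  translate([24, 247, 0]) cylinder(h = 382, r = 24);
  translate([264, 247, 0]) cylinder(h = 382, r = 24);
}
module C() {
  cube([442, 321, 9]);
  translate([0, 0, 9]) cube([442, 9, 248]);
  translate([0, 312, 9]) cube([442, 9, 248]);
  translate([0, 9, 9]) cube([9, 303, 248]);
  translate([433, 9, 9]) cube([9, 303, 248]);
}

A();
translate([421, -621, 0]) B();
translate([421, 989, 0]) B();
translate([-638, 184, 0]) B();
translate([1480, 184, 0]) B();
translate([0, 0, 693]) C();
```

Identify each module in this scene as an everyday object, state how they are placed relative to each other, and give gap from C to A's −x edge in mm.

A is a table. B is a stool. C is an open box. Four stools sit around the table at the −y, +y, −x, +x sides. The open box is on top of the table. The gap from the open box to the table's −x edge is 0 mm.

The open box's min-x is at 0; the table's min-x is 0; gap = 0 mm.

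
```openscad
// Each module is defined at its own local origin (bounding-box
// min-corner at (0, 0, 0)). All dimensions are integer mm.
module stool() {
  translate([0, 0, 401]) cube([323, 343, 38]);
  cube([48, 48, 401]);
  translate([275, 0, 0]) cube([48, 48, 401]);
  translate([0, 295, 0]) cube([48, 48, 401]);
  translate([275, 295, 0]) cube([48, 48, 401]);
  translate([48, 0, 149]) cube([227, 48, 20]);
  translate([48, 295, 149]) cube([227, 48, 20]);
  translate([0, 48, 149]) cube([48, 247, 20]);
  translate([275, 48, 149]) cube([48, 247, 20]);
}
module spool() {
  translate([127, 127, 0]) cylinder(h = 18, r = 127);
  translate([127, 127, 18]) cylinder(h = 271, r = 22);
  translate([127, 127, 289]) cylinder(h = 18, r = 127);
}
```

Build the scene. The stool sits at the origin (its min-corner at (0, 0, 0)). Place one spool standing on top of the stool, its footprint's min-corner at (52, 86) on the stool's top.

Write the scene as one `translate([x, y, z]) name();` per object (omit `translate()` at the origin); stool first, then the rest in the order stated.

stool();
translate([52, 86, 439]) spool();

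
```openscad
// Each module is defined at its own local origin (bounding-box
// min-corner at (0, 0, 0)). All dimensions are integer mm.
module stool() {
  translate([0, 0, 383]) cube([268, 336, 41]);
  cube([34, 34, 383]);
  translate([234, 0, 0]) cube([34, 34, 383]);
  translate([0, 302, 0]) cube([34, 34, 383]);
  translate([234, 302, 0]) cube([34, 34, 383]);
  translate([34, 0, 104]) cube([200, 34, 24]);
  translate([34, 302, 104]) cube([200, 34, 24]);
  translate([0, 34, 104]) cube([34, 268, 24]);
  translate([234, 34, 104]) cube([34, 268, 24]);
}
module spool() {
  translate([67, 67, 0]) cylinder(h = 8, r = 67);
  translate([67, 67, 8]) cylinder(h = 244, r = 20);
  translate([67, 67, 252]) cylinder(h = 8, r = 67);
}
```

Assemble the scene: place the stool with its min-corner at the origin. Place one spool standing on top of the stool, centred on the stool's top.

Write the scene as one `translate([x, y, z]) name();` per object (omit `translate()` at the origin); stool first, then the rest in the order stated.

stool();
translate([67, 101, 424]) spool();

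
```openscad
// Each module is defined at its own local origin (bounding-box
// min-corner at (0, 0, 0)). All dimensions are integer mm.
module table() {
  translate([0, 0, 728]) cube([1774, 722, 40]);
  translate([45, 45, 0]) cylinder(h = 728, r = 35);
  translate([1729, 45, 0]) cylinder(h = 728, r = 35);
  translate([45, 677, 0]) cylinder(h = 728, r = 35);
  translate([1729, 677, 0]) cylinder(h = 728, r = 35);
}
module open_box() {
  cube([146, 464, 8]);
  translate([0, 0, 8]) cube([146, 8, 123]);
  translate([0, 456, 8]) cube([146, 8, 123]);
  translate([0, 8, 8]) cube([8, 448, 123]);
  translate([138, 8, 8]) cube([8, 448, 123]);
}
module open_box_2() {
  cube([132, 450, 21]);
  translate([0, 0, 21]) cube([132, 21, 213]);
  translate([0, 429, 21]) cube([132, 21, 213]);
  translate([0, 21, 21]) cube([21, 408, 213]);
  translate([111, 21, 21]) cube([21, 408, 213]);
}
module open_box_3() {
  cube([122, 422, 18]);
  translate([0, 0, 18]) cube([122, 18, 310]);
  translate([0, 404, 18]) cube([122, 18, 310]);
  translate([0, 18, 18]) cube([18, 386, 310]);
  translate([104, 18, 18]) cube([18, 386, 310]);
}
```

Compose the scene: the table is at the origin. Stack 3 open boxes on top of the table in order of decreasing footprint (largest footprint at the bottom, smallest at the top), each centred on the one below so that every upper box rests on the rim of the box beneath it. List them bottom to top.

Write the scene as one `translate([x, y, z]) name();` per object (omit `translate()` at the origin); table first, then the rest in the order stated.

table();
translate([814, 129, 768]) open_box();
translate([821, 136, 899]) open_box_2();
translate([826, 150, 1133]) open_box_3();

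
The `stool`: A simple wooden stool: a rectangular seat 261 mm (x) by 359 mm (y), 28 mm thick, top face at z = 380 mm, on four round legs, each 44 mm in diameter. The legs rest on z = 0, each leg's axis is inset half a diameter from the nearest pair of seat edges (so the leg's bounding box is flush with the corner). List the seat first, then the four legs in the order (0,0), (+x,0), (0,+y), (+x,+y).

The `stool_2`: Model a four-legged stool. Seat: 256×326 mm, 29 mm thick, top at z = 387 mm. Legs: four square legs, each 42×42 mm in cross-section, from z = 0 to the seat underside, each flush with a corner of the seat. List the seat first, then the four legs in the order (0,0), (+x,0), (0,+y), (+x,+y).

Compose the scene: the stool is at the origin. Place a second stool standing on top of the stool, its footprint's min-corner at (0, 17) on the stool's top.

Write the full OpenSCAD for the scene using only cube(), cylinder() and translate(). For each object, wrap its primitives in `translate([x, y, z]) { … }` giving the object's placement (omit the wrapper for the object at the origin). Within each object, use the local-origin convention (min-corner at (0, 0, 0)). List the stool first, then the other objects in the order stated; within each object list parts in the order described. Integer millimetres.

translate([0, 0, 352]) cube([261, 359, 28]);
translate([22, 22, 0]) cylinder(h = 352, r = 22);
translate([239, 22, 0]) cylinder(h = 352, r = 22);
translate([22, 337, 0]) cylinder(h = 352, r = 22);
translate([239, 337, 0]) cylinder(h = 352, r = 22);
translate([0, 17, 380]) {
  translate([0, 0, 358]) cube([256, 326, 29]);
  cube([42, 42, 358]);
  translate([214, 0, 0]) cube([42, 42, 358]);
  translate([0, 284, 0]) cube([42, 42, 358]);
  translate([214, 284, 0]) cube([42, 42, 358]);
}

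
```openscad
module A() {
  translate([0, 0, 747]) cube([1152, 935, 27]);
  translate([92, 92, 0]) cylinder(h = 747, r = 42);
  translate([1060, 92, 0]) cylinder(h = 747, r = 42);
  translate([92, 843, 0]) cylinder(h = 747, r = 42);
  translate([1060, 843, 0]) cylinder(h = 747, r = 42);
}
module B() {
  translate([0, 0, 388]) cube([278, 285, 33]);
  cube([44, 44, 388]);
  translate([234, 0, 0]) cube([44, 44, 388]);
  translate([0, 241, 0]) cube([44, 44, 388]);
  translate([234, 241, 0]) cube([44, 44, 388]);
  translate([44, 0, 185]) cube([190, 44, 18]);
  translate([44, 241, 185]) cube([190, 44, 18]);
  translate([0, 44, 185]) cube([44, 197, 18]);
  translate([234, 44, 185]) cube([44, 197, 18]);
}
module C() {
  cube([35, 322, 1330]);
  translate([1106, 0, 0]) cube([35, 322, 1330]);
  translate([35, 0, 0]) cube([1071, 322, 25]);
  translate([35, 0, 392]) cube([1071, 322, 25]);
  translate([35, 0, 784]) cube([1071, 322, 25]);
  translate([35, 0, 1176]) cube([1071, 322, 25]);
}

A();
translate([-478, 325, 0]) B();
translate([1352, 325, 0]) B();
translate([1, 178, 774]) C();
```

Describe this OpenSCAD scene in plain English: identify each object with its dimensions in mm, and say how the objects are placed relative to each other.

A is a table: top 1152 mm (x) × 935 mm (y), 27 mm thick, upper face at z = 774 mm, on four round legs of 84 mm diameter, each leg's bounding box inset 50 mm from the nearest pair of top edges, running from z = 0 to the bottom of the top.

B is a four-legged stool. The seat is a 278×285×33 mm slab whose top surface is at z = 421 mm; four square legs, each 44×44 mm in cross-section, run from the floor (z = 0) to the underside of the seat, each flush with a corner of the seat. Four stretchers, 44 mm wide and 18 mm tall, connect adjacent legs with their undersides at z = 185 mm, each running between the inner faces of the legs it joins and aligned with the legs' outer faces on the other axis.

C is an open bookshelf. Two side panels, each 35 mm thick, 322 mm deep and 1330 mm tall, stand 1141 mm apart (outside-to-outside). Between them sit 4 shelves, each 25 mm thick and 322 mm deep, spanning the full gap between the sides. The bottom shelf rests on the floor (its underside at z = 0) and the clear gap between one shelf's top and the next shelf's underside is 367 mm.

Two stools sit around the table at the −x, +x sides. The bookshelf is on top of the table.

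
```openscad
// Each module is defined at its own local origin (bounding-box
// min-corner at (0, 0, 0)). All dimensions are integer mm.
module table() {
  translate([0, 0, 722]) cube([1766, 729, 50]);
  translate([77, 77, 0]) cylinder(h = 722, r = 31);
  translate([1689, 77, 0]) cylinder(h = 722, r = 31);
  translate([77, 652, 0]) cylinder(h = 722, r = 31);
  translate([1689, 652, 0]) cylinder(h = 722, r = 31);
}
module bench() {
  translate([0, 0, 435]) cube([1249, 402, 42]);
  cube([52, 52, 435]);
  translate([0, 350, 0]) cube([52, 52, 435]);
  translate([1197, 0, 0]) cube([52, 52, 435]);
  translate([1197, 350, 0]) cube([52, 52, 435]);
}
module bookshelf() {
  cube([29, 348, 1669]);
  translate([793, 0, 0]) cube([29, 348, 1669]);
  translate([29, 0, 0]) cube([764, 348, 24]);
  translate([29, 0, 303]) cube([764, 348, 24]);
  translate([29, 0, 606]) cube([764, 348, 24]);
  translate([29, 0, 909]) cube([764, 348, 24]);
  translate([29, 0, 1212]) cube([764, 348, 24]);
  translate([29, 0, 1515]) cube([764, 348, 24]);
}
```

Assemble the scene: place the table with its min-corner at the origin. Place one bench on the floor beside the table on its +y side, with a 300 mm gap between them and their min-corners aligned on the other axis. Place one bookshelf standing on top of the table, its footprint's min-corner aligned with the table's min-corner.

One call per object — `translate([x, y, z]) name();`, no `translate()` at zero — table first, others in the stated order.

table();
translate([0, 1029, 0]) bench();
translate([0, 0, 772]) bookshelf();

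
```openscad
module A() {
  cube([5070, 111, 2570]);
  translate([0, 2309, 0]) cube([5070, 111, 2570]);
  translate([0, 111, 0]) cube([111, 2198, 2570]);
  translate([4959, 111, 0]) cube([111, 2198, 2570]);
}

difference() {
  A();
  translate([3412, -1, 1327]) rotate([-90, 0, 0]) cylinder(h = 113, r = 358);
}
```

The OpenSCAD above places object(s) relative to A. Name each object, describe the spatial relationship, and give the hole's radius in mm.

A is a house frame. The house frame has a circular hole through its front wall. The hole's radius is 358 mm.

The subtracted cylinder has r = 358 mm.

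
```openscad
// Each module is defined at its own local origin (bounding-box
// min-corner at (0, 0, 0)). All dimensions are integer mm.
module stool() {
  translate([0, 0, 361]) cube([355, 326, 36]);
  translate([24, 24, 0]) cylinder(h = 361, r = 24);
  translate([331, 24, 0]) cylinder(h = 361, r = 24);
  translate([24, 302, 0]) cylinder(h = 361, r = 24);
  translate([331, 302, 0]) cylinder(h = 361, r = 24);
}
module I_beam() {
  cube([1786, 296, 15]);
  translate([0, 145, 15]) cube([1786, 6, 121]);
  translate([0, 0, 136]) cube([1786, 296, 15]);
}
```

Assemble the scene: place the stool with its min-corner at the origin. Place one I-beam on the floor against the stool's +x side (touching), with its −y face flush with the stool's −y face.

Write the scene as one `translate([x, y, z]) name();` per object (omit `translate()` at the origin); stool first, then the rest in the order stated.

stool();
translate([355, 0, 0]) I_beam();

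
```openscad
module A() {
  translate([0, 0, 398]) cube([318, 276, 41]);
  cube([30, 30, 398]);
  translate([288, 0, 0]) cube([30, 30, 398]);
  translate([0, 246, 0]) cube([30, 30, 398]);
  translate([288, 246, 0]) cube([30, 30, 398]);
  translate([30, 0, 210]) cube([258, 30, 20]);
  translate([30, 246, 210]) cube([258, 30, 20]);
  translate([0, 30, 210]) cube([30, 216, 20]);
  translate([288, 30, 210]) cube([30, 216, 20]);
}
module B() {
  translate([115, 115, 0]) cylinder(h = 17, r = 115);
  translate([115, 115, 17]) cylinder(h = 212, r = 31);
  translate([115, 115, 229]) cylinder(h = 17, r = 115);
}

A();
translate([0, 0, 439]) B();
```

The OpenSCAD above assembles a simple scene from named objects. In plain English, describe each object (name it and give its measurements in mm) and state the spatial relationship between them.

A is a four-legged stool. The seat is 318×276 mm, 41 mm thick, top at z = 439 mm. It stands on four square legs, each 30×30 mm in cross-section, from z = 0 to the seat underside, each flush with a corner of the seat. Four stretchers, 30 mm wide and 20 mm tall, connect adjacent legs with their undersides at z = 210 mm, each running between the inner faces of the legs it joins and aligned with the legs' outer faces on the other axis.

B is a spool: two coaxial disc flanges of radius 115 mm and thickness 17 mm, joined by a core cylinder of radius 31 mm and height 212 mm. The lower flange rests on z = 0 and the three cylinders share a vertical axis.

The spool is on top of the stool.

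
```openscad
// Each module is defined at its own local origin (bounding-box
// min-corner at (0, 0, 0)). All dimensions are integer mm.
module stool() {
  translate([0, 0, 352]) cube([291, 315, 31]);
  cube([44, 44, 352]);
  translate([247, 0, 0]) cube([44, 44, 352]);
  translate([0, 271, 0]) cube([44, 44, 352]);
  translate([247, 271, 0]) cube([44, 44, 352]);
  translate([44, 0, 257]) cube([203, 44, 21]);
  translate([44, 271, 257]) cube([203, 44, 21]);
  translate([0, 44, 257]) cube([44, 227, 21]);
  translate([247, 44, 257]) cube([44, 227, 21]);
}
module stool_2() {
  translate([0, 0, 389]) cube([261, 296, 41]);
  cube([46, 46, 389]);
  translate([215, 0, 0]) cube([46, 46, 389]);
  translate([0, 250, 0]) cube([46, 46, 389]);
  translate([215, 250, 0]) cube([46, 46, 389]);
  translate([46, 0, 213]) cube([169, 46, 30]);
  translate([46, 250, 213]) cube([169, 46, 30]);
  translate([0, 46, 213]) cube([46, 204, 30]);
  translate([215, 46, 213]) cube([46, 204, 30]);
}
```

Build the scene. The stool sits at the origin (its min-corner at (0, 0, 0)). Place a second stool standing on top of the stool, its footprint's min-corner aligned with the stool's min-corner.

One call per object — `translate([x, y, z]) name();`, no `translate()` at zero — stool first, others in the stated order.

stool();
translate([0, 0, 383]) stool_2();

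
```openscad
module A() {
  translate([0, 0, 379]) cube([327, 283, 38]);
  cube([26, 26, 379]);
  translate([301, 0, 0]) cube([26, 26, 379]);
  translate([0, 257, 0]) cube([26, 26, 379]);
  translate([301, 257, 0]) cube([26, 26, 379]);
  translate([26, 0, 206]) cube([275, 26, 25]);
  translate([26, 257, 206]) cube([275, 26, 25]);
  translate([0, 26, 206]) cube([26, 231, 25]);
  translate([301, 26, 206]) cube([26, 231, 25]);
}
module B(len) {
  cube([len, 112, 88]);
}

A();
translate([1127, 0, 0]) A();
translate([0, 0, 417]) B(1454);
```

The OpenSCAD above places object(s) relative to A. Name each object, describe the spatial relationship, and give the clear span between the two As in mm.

A is a stool. B is a beam. A beam spans the tops of two stools. The clear span between the two stools is 800 mm.

Second stool starts at x = 1127; first ends at x = 327; clear span = 1127 − 327 = 800 mm.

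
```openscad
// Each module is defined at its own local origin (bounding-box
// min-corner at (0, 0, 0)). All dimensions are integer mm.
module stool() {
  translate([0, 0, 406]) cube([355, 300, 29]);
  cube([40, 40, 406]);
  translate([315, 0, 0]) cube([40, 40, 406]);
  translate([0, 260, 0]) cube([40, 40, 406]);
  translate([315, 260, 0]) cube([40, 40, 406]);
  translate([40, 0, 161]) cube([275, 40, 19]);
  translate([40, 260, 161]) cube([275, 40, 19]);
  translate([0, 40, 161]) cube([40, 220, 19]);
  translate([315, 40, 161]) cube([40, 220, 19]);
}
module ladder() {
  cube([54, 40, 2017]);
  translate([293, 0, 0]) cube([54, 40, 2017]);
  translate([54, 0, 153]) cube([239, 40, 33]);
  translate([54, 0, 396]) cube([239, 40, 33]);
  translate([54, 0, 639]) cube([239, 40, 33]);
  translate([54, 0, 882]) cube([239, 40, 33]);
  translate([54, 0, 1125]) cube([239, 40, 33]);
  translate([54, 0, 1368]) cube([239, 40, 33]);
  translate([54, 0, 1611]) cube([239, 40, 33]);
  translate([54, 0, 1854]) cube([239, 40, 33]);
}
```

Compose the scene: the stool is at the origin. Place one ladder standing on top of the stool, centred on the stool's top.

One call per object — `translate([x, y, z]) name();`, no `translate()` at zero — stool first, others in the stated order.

stool();
translate([4, 130, 435]) ladder();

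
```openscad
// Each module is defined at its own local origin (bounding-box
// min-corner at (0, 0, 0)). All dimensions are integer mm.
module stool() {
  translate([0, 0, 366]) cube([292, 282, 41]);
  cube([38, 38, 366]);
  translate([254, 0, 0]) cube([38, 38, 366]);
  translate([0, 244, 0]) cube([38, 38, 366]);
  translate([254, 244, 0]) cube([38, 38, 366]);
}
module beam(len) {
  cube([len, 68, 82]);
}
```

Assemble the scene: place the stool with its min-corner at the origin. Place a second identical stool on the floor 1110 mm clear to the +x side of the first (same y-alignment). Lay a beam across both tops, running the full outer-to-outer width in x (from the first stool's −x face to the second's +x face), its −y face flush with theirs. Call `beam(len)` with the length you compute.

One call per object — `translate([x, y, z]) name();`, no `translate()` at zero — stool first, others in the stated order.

stool();
translate([1402, 0, 0]) stool();
translate([0, 0, 407]) beam(1694);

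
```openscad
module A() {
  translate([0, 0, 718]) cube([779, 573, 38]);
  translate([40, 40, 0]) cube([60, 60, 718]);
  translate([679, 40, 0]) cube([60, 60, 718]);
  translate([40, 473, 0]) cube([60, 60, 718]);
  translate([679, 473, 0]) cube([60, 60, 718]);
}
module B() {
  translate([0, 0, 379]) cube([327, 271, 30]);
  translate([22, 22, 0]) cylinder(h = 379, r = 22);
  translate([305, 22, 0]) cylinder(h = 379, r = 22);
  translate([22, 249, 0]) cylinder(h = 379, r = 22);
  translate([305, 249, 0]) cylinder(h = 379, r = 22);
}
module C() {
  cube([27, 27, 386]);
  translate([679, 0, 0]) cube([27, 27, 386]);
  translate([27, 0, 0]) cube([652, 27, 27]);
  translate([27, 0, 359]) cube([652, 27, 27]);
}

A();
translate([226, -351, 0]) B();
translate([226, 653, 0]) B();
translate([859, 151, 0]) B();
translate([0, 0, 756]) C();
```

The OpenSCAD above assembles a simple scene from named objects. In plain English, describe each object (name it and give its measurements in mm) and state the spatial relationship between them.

A is a table with a 779×573 mm rectangular top, 38 mm thick, top surface at z = 756 mm, supported by four 60×60 mm square legs, each inset 40 mm from the nearest pair of top edges, running from the floor.

B is a four-legged stool. The seat is a 327×271×30 mm slab whose top surface is at z = 409 mm; four round legs, each 44 mm in diameter, run from the floor (z = 0) to the underside of the seat, each leg's axis is inset half a diameter from the nearest pair of seat edges (so the leg's bounding box is flush with the corner).

C is a rectangular picture frame lying in the x–z plane (depth along y). The opening is 652 mm wide (x) by 332 mm tall (z), surrounded by a border 27 mm wide on all four sides. The frame is 27 mm deep and is made of two full-height vertical stiles with two horizontal rails fitted between them.

Three stools sit around the table at the −y, +y, +x sides. The picture frame is on top of the table.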